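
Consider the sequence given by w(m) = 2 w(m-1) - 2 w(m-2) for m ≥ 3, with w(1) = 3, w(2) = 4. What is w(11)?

w(3) = 2(4) - 2(3) = 2
w(4) = 2(2) - 2(4) = -4
w(5) = 2(-4) - 2(2) = -12
w(6) = 2(-12) - 2(-4) = -16
w(7) = 2(-16) - 2(-12) = -8
w(8) = 2(-8) - 2(-16) = 16
w(9) = 2(16) - 2(-8) = 48
w(10) = 2(48) - 2(16) = 64
w(11) = 2(64) - 2(48) = 32

32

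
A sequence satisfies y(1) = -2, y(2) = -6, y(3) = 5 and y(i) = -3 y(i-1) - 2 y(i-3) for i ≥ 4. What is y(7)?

y(4) = -3(5) - 2(-2) = -11
y(5) = -3(-11) - 2(-6) = 45
y(6) = -3(45) - 2(5) = -145
y(7) = -3(-145) - 2(-11) = 457

457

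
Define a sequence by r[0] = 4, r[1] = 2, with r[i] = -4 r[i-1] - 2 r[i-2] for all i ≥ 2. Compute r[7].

8304

r[2] = -4(2) - 2(4) = -16
r[3] = -4(-16) - 2(2) = 60
r[4] = -4(60) - 2(-16) = -208
r[5] = -4(-208) - 2(60) = 712
r[6] = -4(712) - 2(-208) = -2432
r[7] = -4(-2432) - 2(712) = 8304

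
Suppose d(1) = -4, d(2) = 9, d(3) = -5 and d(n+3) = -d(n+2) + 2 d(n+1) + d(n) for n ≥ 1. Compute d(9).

-255

d(4) = -(-5) + 2·9 + (-4) = 19
d(5) = -19 + 2·(-5) + 9 = -20
d(6) = -(-20) + 2·19 + (-5) = 53
d(7) = -53 + 2·(-20) + 19 = -74
d(8) = -(-74) + 2·53 + (-20) = 160
d(9) = -160 + 2·(-74) + 53 = -255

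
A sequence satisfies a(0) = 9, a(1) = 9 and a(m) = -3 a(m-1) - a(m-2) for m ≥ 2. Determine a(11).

a(2) = -3*9 - 9 = -36
a(3) = -3*(-36) - 9 = 99
a(4) = -3*99 - (-36) = -261
a(5) = -3*(-261) - 99 = 684
a(6) = -3*684 - (-261) = -1791
a(7) = -3*(-1791) - 684 = 4689
a(8) = -3*4689 - (-1791) = -12276
a(9) = -3*(-12276) - 4689 = 32139
a(10) = -3*32139 - (-12276) = -84141
a(11) = -3*(-84141) - 32139 = 220284

220284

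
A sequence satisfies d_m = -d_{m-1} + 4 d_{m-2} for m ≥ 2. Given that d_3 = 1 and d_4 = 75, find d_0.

6

Rearranging, d_{m-2} = (d_m + d_{m-1}) / 4.
d_2 = (75 + 1) / 4 = 76/4 = 19
d_1 = (1 + 19) / 4 = 20/4 = 5
d_0 = (19 + 5) / 4 = 24/4 = 6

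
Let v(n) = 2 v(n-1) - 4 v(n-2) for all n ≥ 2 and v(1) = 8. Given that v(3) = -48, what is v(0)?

Let v(0) = x.
v(2) = 16 - 4x
v(3) = -8x
So -8x = -48, giving x = 6.

6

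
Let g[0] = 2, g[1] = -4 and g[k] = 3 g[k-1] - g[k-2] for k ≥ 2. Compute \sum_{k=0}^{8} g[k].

g[2] = 3·(-4) - 2 = -14
g[3] = 3·(-14) - (-4) = -38
g[4] = 3·(-38) - (-14) = -100
g[5] = 3·(-100) - (-38) = -262
g[6] = 3·(-262) - (-100) = -686
g[7] = 3·(-686) - (-262) = -1796
g[8] = 3·(-1796) - (-686) = -4702
Sum = 2 + (-4) + (-14) + (-38) + (-100) + (-262) + (-686) + (-1796) + (-4702) = -7600

-7600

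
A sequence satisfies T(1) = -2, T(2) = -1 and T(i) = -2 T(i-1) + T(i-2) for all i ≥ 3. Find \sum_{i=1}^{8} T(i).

T(3) = -2·(-1) + (-2) = 0
T(4) = -2·0 + (-1) = -1
T(5) = -2·(-1) + 0 = 2
T(6) = -2·2 + (-1) = -5
T(7) = -2·(-5) + 2 = 12
T(8) = -2·12 + (-5) = -29
Sum = (-2) + (-1) + 0 + (-1) + 2 + (-5) + 12 + (-29) = -24

-24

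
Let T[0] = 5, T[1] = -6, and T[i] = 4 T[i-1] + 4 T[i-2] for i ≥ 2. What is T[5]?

-864

T[2] = 4*(-6) + 4*5 = -4
T[3] = 4*(-4) + 4*(-6) = -40
T[4] = 4*(-40) + 4*(-4) = -176
T[5] = 4*(-176) + 4*(-40) = -864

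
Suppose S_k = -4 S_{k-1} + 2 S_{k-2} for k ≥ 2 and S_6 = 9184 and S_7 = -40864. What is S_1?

-4

Rearranging, S_{k-2} = (S_k + 4 S_{k-1}) / 2.
S_5 = (-40864 + 4·9184) / 2 = -4128/2 = -2064
S_4 = (9184 + 4·(-2064)) / 2 = 928/2 = 464
S_3 = (-2064 + 4·464) / 2 = -208/2 = -104
S_2 = (464 + 4·(-104)) / 2 = 48/2 = 24
S_1 = (-104 + 4·24) / 2 = -8/2 = -4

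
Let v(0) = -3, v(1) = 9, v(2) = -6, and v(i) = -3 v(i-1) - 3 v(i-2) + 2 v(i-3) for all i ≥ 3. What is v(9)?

v(3) = -3(-6) - 3(9) + 2(-3) = -15
v(4) = -3(-15) - 3(-6) + 2(9) = 81
v(5) = -3(81) - 3(-15) + 2(-6) = -210
v(6) = -3(-210) - 3(81) + 2(-15) = 357
v(7) = -3(357) - 3(-210) + 2(81) = -279
v(8) = -3(-279) - 3(357) + 2(-210) = -654
v(9) = -3(-654) - 3(-279) + 2(357) = 3513

3513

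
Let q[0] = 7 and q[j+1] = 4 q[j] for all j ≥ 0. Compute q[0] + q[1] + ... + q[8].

611667

q[1] = 4(7) = 28
q[2] = 4(28) = 112
q[3] = 4(112) = 448
q[4] = 4(448) = 1792
q[5] = 4(1792) = 7168
q[6] = 4(7168) = 28672
q[7] = 4(28672) = 114688
q[8] = 4(114688) = 458752
Sum = 7 + 28 + 112 + 448 + 1792 + 7168 + 28672 + 114688 + 458752 = 611667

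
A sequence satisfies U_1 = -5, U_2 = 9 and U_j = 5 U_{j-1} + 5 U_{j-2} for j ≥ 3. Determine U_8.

U_3 = 5*9 + 5*(-5) = 20
U_4 = 5*20 + 5*9 = 145
U_5 = 5*145 + 5*20 = 825
U_6 = 5*825 + 5*145 = 4850
U_7 = 5*4850 + 5*825 = 28375
U_8 = 5*28375 + 5*4850 = 166125

166125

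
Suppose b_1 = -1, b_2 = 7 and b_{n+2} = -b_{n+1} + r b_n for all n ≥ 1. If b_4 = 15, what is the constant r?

b_3 = -7 - r
b_4 = 7 + 8r
So 7 + 8r = 15, giving r = 1.

1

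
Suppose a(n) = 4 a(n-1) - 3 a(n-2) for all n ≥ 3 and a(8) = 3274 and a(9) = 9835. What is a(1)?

Rearranging, a(n-2) = (a(n) - 4 a(n-1)) / -3.
a(7) = (9835 - 4*3274) / -3 = -3261/-3 = 1087
a(6) = (3274 - 4*1087) / -3 = -1074/-3 = 358
a(5) = (1087 - 4*358) / -3 = -345/-3 = 115
a(4) = (358 - 4*115) / -3 = -102/-3 = 34
a(3) = (115 - 4*34) / -3 = -21/-3 = 7
a(2) = (34 - 4*7) / -3 = 6/-3 = -2
a(1) = (7 - 4*(-2)) / -3 = 15/-3 = -5

-5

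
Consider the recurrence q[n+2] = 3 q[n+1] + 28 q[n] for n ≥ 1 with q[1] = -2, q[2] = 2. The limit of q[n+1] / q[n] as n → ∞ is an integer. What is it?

The characteristic equation is r^2 - 3r - 28 = 0, which factors as (r - 7)(r + 4) = 0.
So the roots are 7 and -4. Since |7| > |-4| and the coefficient of 7^n is non-zero, the ratio tends to 7.

7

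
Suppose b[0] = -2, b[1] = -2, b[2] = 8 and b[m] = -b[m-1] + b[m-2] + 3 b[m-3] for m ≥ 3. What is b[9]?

118

b[3] = -8 + (-2) + 3·(-2) = -16
b[4] = -(-16) + 8 + 3·(-2) = 18
b[5] = -18 + (-16) + 3·8 = -10
b[6] = -(-10) + 18 + 3·(-16) = -20
b[7] = -(-20) + (-10) + 3·18 = 64
b[8] = -64 + (-20) + 3·(-10) = -114
b[9] = -(-114) + 64 + 3·(-20) = 118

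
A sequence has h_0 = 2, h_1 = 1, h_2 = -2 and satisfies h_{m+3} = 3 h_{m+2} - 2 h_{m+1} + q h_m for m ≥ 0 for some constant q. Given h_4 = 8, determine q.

h_3 = -8 + 2q
h_4 = -20 + 7q
So -20 + 7q = 8, giving q = 4.

4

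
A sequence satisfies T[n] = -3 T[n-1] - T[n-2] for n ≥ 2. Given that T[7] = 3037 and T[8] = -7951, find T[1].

Rearranging, T[n-2] = -(T[n] + 3 T[n-1]).
T[6] = -(-7951 + 3·3037) = -1160
T[5] = -(3037 + 3·(-1160)) = 443
T[4] = -(-1160 + 3·443) = -169
T[3] = -(443 + 3·(-169)) = 64
T[2] = -(-169 + 3·64) = -23
T[1] = -(64 + 3·(-23)) = 5

5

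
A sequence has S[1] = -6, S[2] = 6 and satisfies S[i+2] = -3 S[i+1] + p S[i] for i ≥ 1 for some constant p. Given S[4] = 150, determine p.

S[3] = -18 - 6p
S[4] = 54 + 24p
So 54 + 24p = 150, giving p = 4.

4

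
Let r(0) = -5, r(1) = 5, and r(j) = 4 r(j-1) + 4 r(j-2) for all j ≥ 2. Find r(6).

r(2) = 4*5 + 4*(-5) = 0
r(3) = 4*0 + 4*5 = 20
r(4) = 4*20 + 4*0 = 80
r(5) = 4*80 + 4*20 = 400
r(6) = 4*400 + 4*80 = 1920

1920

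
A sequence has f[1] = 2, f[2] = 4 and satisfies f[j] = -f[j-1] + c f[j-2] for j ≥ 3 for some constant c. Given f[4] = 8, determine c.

2

f[3] = -4 + 2c
f[4] = 4 + 2c
So 4 + 2c = 8, giving c = 2.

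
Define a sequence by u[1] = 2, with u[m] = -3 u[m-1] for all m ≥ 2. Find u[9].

13122

u[2] = -3·2 = -6
u[3] = -3·(-6) = 18
u[4] = -3·18 = -54
u[5] = -3·(-54) = 162
u[6] = -3·162 = -486
u[7] = -3·(-486) = 1458
u[8] = -3·1458 = -4374
u[9] = -3·(-4374) = 13122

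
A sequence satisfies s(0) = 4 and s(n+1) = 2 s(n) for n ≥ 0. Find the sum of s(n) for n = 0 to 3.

60

s(1) = 2·4 = 8
s(2) = 2·8 = 16
s(3) = 2·16 = 32
Sum = 4 + 8 + 16 + 32 = 60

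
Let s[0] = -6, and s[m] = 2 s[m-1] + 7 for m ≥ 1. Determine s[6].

s[1] = 2*(-6) + 7 = -5
s[2] = 2*(-5) + 7 = -3
s[3] = 2*(-3) + 7 = 1
s[4] = 2*1 + 7 = 9
s[5] = 2*9 + 7 = 25
s[6] = 2*25 + 7 = 57

57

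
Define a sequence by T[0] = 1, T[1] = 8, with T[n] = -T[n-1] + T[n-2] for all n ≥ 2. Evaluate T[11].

T[2] = -8 + 1 = -7
T[3] = -(-7) + 8 = 15
T[4] = -15 + (-7) = -22
T[5] = -(-22) + 15 = 37
T[6] = -37 + (-22) = -59
T[7] = -(-59) + 37 = 96
T[8] = -96 + (-59) = -155
T[9] = -(-155) + 96 = 251
T[10] = -251 + (-155) = -406
T[11] = -(-406) + 251 = 657

657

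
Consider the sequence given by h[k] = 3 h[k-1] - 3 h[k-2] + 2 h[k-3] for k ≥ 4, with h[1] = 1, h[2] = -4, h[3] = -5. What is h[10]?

-1

h[4] = 3·(-5) - 3·(-4) + 2·1 = -1
h[5] = 3·(-1) - 3·(-5) + 2·(-4) = 4
h[6] = 3·4 - 3·(-1) + 2·(-5) = 5
h[7] = 3·5 - 3·4 + 2·(-1) = 1
h[8] = 3·1 - 3·5 + 2·4 = -4
h[9] = 3·(-4) - 3·1 + 2·5 = -5
h[10] = 3·(-5) - 3·(-4) + 2·1 = -1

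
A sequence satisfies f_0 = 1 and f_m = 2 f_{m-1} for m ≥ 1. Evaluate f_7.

f_1 = 2(1) = 2
f_2 = 2(2) = 4
f_3 = 2(4) = 8
f_4 = 2(8) = 16
f_5 = 2(16) = 32
f_6 = 2(32) = 64
f_7 = 2(64) = 128

128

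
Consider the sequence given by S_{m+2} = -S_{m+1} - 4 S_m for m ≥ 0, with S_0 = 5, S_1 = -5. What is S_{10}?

S_2 = -(-5) - 4·5 = -15
S_3 = -(-15) - 4·(-5) = 35
S_4 = -35 - 4·(-15) = 25
S_5 = -25 - 4·35 = -165
S_6 = -(-165) - 4·25 = 65
S_7 = -65 - 4·(-165) = 595
S_8 = -595 - 4·65 = -855
S_9 = -(-855) - 4·595 = -1525
S_{10} = -(-1525) - 4·(-855) = 4945

4945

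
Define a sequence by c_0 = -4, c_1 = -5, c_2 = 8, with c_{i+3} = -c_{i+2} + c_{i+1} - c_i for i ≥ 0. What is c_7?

c_3 = -8 + (-5) - (-4) = -9
c_4 = -(-9) + 8 - (-5) = 22
c_5 = -22 + (-9) - 8 = -39
c_6 = -(-39) + 22 - (-9) = 70
c_7 = -70 + (-39) - 22 = -131

-131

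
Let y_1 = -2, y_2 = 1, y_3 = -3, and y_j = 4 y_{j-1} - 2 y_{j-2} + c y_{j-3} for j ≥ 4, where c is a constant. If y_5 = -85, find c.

y_4 = -14 - 2c
y_5 = -50 - 7c
So -50 - 7c = -85, giving c = 5.

5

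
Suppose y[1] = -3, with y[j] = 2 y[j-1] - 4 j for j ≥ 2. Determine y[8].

-1880

y[2] = 2·(-3) - 8 = -14
y[3] = 2·(-14) - 12 = -40
y[4] = 2·(-40) - 16 = -96
y[5] = 2·(-96) - 20 = -212
y[6] = 2·(-212) - 24 = -448
y[7] = 2·(-448) - 28 = -924
y[8] = 2·(-924) - 32 = -1880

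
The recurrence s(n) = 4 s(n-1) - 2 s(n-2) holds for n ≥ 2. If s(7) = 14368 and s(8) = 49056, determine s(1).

4

Rearranging, s(n-2) = (s(n) - 4 s(n-1)) / -2.
s(6) = (49056 - 4·14368) / -2 = -8416/-2 = 4208
s(5) = (14368 - 4·4208) / -2 = -2464/-2 = 1232
s(4) = (4208 - 4·1232) / -2 = -720/-2 = 360
s(3) = (1232 - 4·360) / -2 = -208/-2 = 104
s(2) = (360 - 4·104) / -2 = -56/-2 = 28
s(1) = (104 - 4·28) / -2 = -8/-2 = 4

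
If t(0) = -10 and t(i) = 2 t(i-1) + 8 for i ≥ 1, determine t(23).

-16777224

The fixed point is 8/(1 - 2) = -8, so t(i) + 8 = 2(t(i-1) + 8).
Hence t(i) = -2·2^i - 8.
t(23) = -2·2^{23} - 8 = -2·8388608 - 8 = -16777224.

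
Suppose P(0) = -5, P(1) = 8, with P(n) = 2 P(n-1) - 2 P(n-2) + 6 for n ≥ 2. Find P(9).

38

P(2) = 2(8) - 2(-5) + 6 = 32
P(3) = 2(32) - 2(8) + 6 = 54
P(4) = 2(54) - 2(32) + 6 = 50
P(5) = 2(50) - 2(54) + 6 = -2
P(6) = 2(-2) - 2(50) + 6 = -98
P(7) = 2(-98) - 2(-2) + 6 = -186
P(8) = 2(-186) - 2(-98) + 6 = -170
P(9) = 2(-170) - 2(-186) + 6 = 38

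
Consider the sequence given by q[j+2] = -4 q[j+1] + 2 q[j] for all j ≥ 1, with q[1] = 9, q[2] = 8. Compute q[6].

q[3] = -4·8 + 2·9 = -14
q[4] = -4·(-14) + 2·8 = 72
q[5] = -4·72 + 2·(-14) = -316
q[6] = -4·(-316) + 2·72 = 1408

1408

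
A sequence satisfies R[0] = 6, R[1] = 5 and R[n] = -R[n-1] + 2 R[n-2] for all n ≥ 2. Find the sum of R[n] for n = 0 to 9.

R[2] = -5 + 2·6 = 7
R[3] = -7 + 2·5 = 3
R[4] = -3 + 2·7 = 11
R[5] = -11 + 2·3 = -5
R[6] = -(-5) + 2·11 = 27
R[7] = -27 + 2·(-5) = -37
R[8] = -(-37) + 2·27 = 91
R[9] = -91 + 2·(-37) = -165
Sum = 6 + 5 + 7 + 3 + 11 + (-5) + 27 + (-37) + 91 + (-165) = -57

-57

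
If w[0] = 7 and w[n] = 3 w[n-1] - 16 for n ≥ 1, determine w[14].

The fixed point is -16/(1 - 3) = 8, so w[n] - 8 = 3(w[n-1] - 8).
Hence w[n] = -1·3^n + 8.
w[14] = -1·3^{14} + 8 = -1·4782969 + 8 = -4782961.

-4782961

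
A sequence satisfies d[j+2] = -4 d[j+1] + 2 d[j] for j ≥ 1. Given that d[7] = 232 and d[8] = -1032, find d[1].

7

Rearranging, d[j-2] = (d[j] + 4 d[j-1]) / 2.
d[6] = (-1032 + 4·232) / 2 = -104/2 = -52
d[5] = (232 + 4·(-52)) / 2 = 24/2 = 12
d[4] = (-52 + 4·12) / 2 = -4/2 = -2
d[3] = (12 + 4·(-2)) / 2 = 4/2 = 2
d[2] = (-2 + 4·2) / 2 = 6/2 = 3
d[1] = (2 + 4·3) / 2 = 14/2 = 7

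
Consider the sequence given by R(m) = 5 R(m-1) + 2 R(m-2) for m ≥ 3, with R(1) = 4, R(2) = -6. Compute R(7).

-18878

R(3) = 5(-6) + 2(4) = -22
R(4) = 5(-22) + 2(-6) = -122
R(5) = 5(-122) + 2(-22) = -654
R(6) = 5(-654) + 2(-122) = -3514
R(7) = 5(-3514) + 2(-654) = -18878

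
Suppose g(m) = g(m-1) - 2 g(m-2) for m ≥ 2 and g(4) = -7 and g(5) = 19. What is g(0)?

4

Rearranging, g(m-2) = (g(m) - g(m-1)) / -2.
g(3) = (19 - (-7)) / -2 = 26/-2 = -13
g(2) = (-7 - (-13)) / -2 = 6/-2 = -3
g(1) = (-13 - (-3)) / -2 = -10/-2 = 5
g(0) = (-3 - 5) / -2 = -8/-2 = 4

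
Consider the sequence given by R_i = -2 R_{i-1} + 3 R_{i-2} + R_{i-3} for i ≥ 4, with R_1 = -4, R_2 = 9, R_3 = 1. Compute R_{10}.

8169

R_4 = -2*1 + 3*9 + (-4) = 21
R_5 = -2*21 + 3*1 + 9 = -30
R_6 = -2*(-30) + 3*21 + 1 = 124
R_7 = -2*124 + 3*(-30) + 21 = -317
R_8 = -2*(-317) + 3*124 + (-30) = 976
R_9 = -2*976 + 3*(-317) + 124 = -2779
R_{10} = -2*(-2779) + 3*976 + (-317) = 8169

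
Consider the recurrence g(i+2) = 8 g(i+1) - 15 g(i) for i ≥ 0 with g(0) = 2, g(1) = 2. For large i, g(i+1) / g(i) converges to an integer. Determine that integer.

5

The characteristic equation is r^2 - 8r + 15 = 0, which factors as (r - 5)(r - 3) = 0.
So the roots are 5 and 3. Since |5| > |3| and the coefficient of 5^i is non-zero, the ratio tends to 5.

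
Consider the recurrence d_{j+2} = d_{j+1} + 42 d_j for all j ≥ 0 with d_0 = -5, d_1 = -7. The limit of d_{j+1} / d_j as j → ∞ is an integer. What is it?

The characteristic equation is r^2 - r - 42 = 0, which factors as (r - 7)(r + 6) = 0.
So the roots are 7 and -6. Since |7| > |-6| and the coefficient of 7^j is non-zero, the ratio tends to 7.

7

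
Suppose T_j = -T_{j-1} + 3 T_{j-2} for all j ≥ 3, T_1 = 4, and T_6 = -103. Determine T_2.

Let T_2 = w.
T_3 = 12 - w
T_4 = -12 + 4w
T_5 = 48 - 7w
T_6 = -84 + 19w
So -84 + 19w = -103, giving w = -1.

-1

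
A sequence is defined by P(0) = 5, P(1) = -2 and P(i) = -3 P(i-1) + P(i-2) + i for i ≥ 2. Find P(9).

-50900

P(2) = -3*(-2) + 5 + 2 = 13
P(3) = -3*13 + (-2) + 3 = -38
P(4) = -3*(-38) + 13 + 4 = 131
P(5) = -3*131 + (-38) + 5 = -426
P(6) = -3*(-426) + 131 + 6 = 1415
P(7) = -3*1415 + (-426) + 7 = -4664
P(8) = -3*(-4664) + 1415 + 8 = 15415
P(9) = -3*15415 + (-4664) + 9 = -50900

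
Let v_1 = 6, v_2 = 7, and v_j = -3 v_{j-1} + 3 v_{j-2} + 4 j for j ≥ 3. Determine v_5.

17

v_3 = -3(7) + 3(6) + 12 = 9
v_4 = -3(9) + 3(7) + 16 = 10
v_5 = -3(10) + 3(9) + 20 = 17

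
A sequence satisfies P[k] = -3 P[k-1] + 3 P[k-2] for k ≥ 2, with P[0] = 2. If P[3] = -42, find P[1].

-2

Let P[1] = y.
P[2] = 6 - 3y
P[3] = -18 + 12y
So -18 + 12y = -42, giving y = -2.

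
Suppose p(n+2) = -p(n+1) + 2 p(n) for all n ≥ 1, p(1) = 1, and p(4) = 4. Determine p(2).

Let p(2) = y.
p(3) = 2 - y
p(4) = -2 + 3y
So -2 + 3y = 4, giving y = 2.

2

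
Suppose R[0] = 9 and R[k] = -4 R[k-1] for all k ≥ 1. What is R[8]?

R[1] = -4·9 = -36
R[2] = -4·(-36) = 144
R[3] = -4·144 = -576
R[4] = -4·(-576) = 2304
R[5] = -4·2304 = -9216
R[6] = -4·(-9216) = 36864
R[7] = -4·36864 = -147456
R[8] = -4·(-147456) = 589824

589824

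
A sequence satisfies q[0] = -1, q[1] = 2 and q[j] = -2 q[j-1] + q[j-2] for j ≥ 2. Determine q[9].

2378

q[2] = -2·2 + (-1) = -5
q[3] = -2·(-5) + 2 = 12
q[4] = -2·12 + (-5) = -29
q[5] = -2·(-29) + 12 = 70
q[6] = -2·70 + (-29) = -169
q[7] = -2·(-169) + 70 = 408
q[8] = -2·408 + (-169) = -985
q[9] = -2·(-985) + 408 = 2378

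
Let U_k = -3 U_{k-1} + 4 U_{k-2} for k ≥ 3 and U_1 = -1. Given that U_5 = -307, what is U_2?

5

Let U_2 = w.
U_3 = -4 - 3w
U_4 = 12 + 13w
U_5 = -52 - 51w
So -52 - 51w = -307, giving w = 5.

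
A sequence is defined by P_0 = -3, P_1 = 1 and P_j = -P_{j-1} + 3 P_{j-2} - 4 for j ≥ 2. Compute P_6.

-275

P_2 = -1 + 3*(-3) - 4 = -14
P_3 = -(-14) + 3*1 - 4 = 13
P_4 = -13 + 3*(-14) - 4 = -59
P_5 = -(-59) + 3*13 - 4 = 94
P_6 = -94 + 3*(-59) - 4 = -275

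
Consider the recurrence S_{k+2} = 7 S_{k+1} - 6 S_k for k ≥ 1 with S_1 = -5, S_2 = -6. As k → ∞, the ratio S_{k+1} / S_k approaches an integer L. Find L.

6

The characteristic equation is r^2 - 7r + 6 = 0, which factors as (r - 6)(r - 1) = 0.
So the roots are 6 and 1. Since |6| > |1| and the coefficient of 6^k is non-zero, the ratio tends to 6.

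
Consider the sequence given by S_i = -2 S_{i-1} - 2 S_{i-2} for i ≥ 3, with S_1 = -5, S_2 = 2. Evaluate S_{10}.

32

S_3 = -2(2) - 2(-5) = 6
S_4 = -2(6) - 2(2) = -16
S_5 = -2(-16) - 2(6) = 20
S_6 = -2(20) - 2(-16) = -8
S_7 = -2(-8) - 2(20) = -24
S_8 = -2(-24) - 2(-8) = 64
S_9 = -2(64) - 2(-24) = -80
S_{10} = -2(-80) - 2(64) = 32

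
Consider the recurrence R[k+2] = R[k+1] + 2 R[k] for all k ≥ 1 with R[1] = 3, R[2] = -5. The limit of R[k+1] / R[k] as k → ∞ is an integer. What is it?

2

The characteristic equation is r^2 - r - 2 = 0, which factors as (r - 2)(r + 1) = 0.
So the roots are 2 and -1. Since |2| > |-1| and the coefficient of 2^k is non-zero, the ratio tends to 2.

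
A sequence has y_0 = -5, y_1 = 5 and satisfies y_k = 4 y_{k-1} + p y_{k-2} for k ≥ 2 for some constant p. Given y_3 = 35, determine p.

3

y_2 = 20 - 5p
y_3 = 80 - 15p
So 80 - 15p = 35, giving p = 3.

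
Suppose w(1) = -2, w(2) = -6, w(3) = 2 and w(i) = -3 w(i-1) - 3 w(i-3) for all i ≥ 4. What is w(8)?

w(4) = -3*2 - 3*(-2) = 0
w(5) = -3*0 - 3*(-6) = 18
w(6) = -3*18 - 3*2 = -60
w(7) = -3*(-60) - 3*0 = 180
w(8) = -3*180 - 3*18 = -594

-594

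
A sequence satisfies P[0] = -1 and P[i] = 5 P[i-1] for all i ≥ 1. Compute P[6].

-15625

P[1] = 5*(-1) = -5
P[2] = 5*(-5) = -25
P[3] = 5*(-25) = -125
P[4] = 5*(-125) = -625
P[5] = 5*(-625) = -3125
P[6] = 5*(-3125) = -15625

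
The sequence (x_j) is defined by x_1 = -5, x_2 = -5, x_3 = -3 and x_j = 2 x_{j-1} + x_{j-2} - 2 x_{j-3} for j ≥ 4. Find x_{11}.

x_4 = 2(-3) + (-5) - 2(-5) = -1
x_5 = 2(-1) + (-3) - 2(-5) = 5
x_6 = 2(5) + (-1) - 2(-3) = 15
x_7 = 2(15) + 5 - 2(-1) = 37
x_8 = 2(37) + 15 - 2(5) = 79
x_9 = 2(79) + 37 - 2(15) = 165
x_{10} = 2(165) + 79 - 2(37) = 335
x_{11} = 2(335) + 165 - 2(79) = 677

677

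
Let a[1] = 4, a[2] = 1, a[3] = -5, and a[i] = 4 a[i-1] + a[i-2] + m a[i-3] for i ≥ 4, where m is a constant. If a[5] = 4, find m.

5

a[4] = -19 + 4m
a[5] = -81 + 17m
So -81 + 17m = 4, giving m = 5.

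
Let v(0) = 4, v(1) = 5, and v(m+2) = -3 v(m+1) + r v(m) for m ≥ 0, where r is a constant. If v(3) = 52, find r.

v(2) = -15 + 4r
v(3) = 45 - 7r
So 45 - 7r = 52, giving r = -1.

-1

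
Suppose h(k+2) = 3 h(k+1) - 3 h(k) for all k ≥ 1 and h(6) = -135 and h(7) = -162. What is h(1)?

6

Rearranging, h(k-2) = (h(k) - 3 h(k-1)) / -3.
h(5) = (-162 - 3(-135)) / -3 = 243/-3 = -81
h(4) = (-135 - 3(-81)) / -3 = 108/-3 = -36
h(3) = (-81 - 3(-36)) / -3 = 27/-3 = -9
h(2) = (-36 - 3(-9)) / -3 = -9/-3 = 3
h(1) = (-9 - 3(3)) / -3 = -18/-3 = 6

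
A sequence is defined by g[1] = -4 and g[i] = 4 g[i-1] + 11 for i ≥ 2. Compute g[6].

-345

g[2] = 4·(-4) + 11 = -5
g[3] = 4·(-5) + 11 = -9
g[4] = 4·(-9) + 11 = -25
g[5] = 4·(-25) + 11 = -89
g[6] = 4·(-89) + 11 = -345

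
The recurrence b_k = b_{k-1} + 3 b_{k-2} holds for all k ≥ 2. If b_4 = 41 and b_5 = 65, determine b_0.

4

Rearranging, b_{k-2} = (b_k - b_{k-1}) / 3.
b_3 = (65 - 41) / 3 = 24/3 = 8
b_2 = (41 - 8) / 3 = 33/3 = 11
b_1 = (8 - 11) / 3 = -3/3 = -1
b_0 = (11 - (-1)) / 3 = 12/3 = 4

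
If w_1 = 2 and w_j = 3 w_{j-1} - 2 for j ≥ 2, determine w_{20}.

The fixed point is -2/(1 - 3) = 1, so w_j - 1 = 3(w_{j-1} - 1).
Hence w_j = 1·3^{j-1} + 1.
w_{20} = 1·3^{19} + 1 = 1·1162261467 + 1 = 1162261468.

1162261468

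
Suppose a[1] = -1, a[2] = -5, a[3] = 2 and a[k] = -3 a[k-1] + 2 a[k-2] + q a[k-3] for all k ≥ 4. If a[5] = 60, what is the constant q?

a[4] = -16 - q
a[5] = 52 - 2q
So 52 - 2q = 60, giving q = -4.

-4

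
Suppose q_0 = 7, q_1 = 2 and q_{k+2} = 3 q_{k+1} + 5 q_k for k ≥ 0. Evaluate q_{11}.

13519393

q_2 = 3·2 + 5·7 = 41
q_3 = 3·41 + 5·2 = 133
q_4 = 3·133 + 5·41 = 604
q_5 = 3·604 + 5·133 = 2477
q_6 = 3·2477 + 5·604 = 10451
q_7 = 3·10451 + 5·2477 = 43738
q_8 = 3·43738 + 5·10451 = 183469
q_9 = 3·183469 + 5·43738 = 769097
q_{10} = 3·769097 + 5·183469 = 3224636
q_{11} = 3·3224636 + 5·769097 = 13519393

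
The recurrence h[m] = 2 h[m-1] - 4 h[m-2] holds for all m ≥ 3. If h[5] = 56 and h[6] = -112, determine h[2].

-7

Rearranging, h[m-2] = (h[m] - 2 h[m-1]) / -4.
h[4] = (-112 - 2·56) / -4 = -224/-4 = 56
h[3] = (56 - 2·56) / -4 = -56/-4 = 14
h[2] = (56 - 2·14) / -4 = 28/-4 = -7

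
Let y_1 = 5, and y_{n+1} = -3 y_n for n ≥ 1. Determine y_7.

3645

y_2 = -3(5) = -15
y_3 = -3(-15) = 45
y_4 = -3(45) = -135
y_5 = -3(-135) = 405
y_6 = -3(405) = -1215
y_7 = -3(-1215) = 3645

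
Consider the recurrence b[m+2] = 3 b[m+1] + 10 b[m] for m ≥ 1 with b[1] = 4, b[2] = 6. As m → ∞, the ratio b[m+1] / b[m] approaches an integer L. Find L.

5

The characteristic equation is r^2 - 3r - 10 = 0, which factors as (r - 5)(r + 2) = 0.
So the roots are 5 and -2. Since |5| > |-2| and the coefficient of 5^m is non-zero, the ratio tends to 5.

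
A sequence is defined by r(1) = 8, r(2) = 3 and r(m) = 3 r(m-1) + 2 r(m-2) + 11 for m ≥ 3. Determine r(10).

r(3) = 3(3) + 2(8) + 11 = 36
r(4) = 3(36) + 2(3) + 11 = 125
r(5) = 3(125) + 2(36) + 11 = 458
r(6) = 3(458) + 2(125) + 11 = 1635
r(7) = 3(1635) + 2(458) + 11 = 5832
r(8) = 3(5832) + 2(1635) + 11 = 20777
r(9) = 3(20777) + 2(5832) + 11 = 74006
r(10) = 3(74006) + 2(20777) + 11 = 263583

263583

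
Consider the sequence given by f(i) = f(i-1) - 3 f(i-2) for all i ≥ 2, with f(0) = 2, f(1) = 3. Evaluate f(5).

33

f(2) = 3 - 3(2) = -3
f(3) = (-3) - 3(3) = -12
f(4) = (-12) - 3(-3) = -3
f(5) = (-3) - 3(-12) = 33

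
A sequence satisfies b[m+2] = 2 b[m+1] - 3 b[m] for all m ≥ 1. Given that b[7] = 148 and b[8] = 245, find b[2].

5

Rearranging, b[m-2] = (b[m] - 2 b[m-1]) / -3.
b[6] = (245 - 2*148) / -3 = -51/-3 = 17
b[5] = (148 - 2*17) / -3 = 114/-3 = -38
b[4] = (17 - 2*(-38)) / -3 = 93/-3 = -31
b[3] = (-38 - 2*(-31)) / -3 = 24/-3 = -8
b[2] = (-31 - 2*(-8)) / -3 = -15/-3 = 5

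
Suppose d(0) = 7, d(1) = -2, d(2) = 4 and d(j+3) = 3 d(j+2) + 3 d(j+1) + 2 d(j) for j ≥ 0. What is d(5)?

272

d(3) = 3·4 + 3·(-2) + 2·7 = 20
d(4) = 3·20 + 3·4 + 2·(-2) = 68
d(5) = 3·68 + 3·20 + 2·4 = 272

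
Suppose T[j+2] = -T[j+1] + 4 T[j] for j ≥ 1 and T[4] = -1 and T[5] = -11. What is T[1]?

-1

Rearranging, T[j-2] = (T[j] + T[j-1]) / 4.
T[3] = (-11 + (-1)) / 4 = -12/4 = -3
T[2] = (-1 + (-3)) / 4 = -4/4 = -1
T[1] = (-3 + (-1)) / 4 = -4/4 = -1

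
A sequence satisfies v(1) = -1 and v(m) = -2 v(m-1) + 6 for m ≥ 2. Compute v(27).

The fixed point is 6/(1 + 2) = 2, so v(m) - 2 = -2(v(m-1) - 2).
Hence v(m) = -3·(-2)^{m-1} + 2.
v(27) = -3·(-2)^{26} + 2 = -3·67108864 + 2 = -201326590.

-201326590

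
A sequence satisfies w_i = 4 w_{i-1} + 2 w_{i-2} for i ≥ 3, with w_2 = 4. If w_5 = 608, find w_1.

Let w_1 = v.
w_3 = 16 + 2v
w_4 = 72 + 8v
w_5 = 320 + 36v
So 320 + 36v = 608, giving v = 8.

8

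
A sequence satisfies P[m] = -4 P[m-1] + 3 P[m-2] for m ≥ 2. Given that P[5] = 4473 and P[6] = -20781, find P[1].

9

Rearranging, P[m-2] = (P[m] + 4 P[m-1]) / 3.
P[4] = (-20781 + 4*4473) / 3 = -2889/3 = -963
P[3] = (4473 + 4*(-963)) / 3 = 621/3 = 207
P[2] = (-963 + 4*207) / 3 = -135/3 = -45
P[1] = (207 + 4*(-45)) / 3 = 27/3 = 9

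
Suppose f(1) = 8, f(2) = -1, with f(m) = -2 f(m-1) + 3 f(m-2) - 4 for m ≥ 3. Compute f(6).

-485

f(3) = -2(-1) + 3(8) - 4 = 22
f(4) = -2(22) + 3(-1) - 4 = -51
f(5) = -2(-51) + 3(22) - 4 = 164
f(6) = -2(164) + 3(-51) - 4 = -485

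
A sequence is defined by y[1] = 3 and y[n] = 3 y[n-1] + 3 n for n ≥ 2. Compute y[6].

y[2] = 3(3) + 6 = 15
y[3] = 3(15) + 9 = 54
y[4] = 3(54) + 12 = 174
y[5] = 3(174) + 15 = 537
y[6] = 3(537) + 18 = 1629

1629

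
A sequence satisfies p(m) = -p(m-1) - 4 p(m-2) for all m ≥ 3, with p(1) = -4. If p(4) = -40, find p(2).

8

Let p(2) = v.
p(3) = 16 - v
p(4) = -16 - 3v
So -16 - 3v = -40, giving v = 8.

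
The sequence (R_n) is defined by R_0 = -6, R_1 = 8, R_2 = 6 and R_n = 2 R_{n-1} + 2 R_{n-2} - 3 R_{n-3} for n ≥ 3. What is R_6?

490

R_3 = 2·6 + 2·8 - 3·(-6) = 46
R_4 = 2·46 + 2·6 - 3·8 = 80
R_5 = 2·80 + 2·46 - 3·6 = 234
R_6 = 2·234 + 2·80 - 3·46 = 490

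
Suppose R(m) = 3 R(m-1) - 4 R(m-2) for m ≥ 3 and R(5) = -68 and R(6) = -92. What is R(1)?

Rearranging, R(m-2) = (R(m) - 3 R(m-1)) / -4.
R(4) = (-92 - 3*(-68)) / -4 = 112/-4 = -28
R(3) = (-68 - 3*(-28)) / -4 = 16/-4 = -4
R(2) = (-28 - 3*(-4)) / -4 = -16/-4 = 4
R(1) = (-4 - 3*4) / -4 = -16/-4 = 4

4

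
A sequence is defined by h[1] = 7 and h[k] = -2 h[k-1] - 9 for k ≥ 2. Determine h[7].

637

h[2] = -2*7 - 9 = -23
h[3] = -2*(-23) - 9 = 37
h[4] = -2*37 - 9 = -83
h[5] = -2*(-83) - 9 = 157
h[6] = -2*157 - 9 = -323
h[7] = -2*(-323) - 9 = 637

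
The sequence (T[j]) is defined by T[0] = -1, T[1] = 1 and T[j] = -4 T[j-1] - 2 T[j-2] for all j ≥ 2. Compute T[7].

792

T[2] = -4*1 - 2*(-1) = -2
T[3] = -4*(-2) - 2*1 = 6
T[4] = -4*6 - 2*(-2) = -20
T[5] = -4*(-20) - 2*6 = 68
T[6] = -4*68 - 2*(-20) = -232
T[7] = -4*(-232) - 2*68 = 792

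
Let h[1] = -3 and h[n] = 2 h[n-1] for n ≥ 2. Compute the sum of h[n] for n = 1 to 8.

-765

h[2] = 2·(-3) = -6
h[3] = 2·(-6) = -12
h[4] = 2·(-12) = -24
h[5] = 2·(-24) = -48
h[6] = 2·(-48) = -96
h[7] = 2·(-96) = -192
h[8] = 2·(-192) = -384
Sum = (-3) + (-6) + (-12) + (-24) + (-48) + (-96) + (-192) + (-384) = -765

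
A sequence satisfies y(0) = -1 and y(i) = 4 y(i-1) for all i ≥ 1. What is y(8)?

-65536

y(1) = 4·(-1) = -4
y(2) = 4·(-4) = -16
y(3) = 4·(-16) = -64
y(4) = 4·(-64) = -256
y(5) = 4·(-256) = -1024
y(6) = 4·(-1024) = -4096
y(7) = 4·(-4096) = -16384
y(8) = 4·(-16384) = -65536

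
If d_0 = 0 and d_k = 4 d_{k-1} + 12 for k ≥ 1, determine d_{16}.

The fixed point is 12/(1 - 4) = -4, so d_k + 4 = 4(d_{k-1} + 4).
Hence d_k = 4·4^k - 4.
d_{16} = 4·4^{16} - 4 = 4·4294967296 - 4 = 17179869180.

17179869180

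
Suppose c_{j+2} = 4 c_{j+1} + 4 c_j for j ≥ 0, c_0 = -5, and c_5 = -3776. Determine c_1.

Let c_1 = y.
c_2 = -20 + 4y
c_3 = -80 + 20y
c_4 = -400 + 96y
c_5 = -1920 + 464y
So -1920 + 464y = -3776, giving y = -4.

-4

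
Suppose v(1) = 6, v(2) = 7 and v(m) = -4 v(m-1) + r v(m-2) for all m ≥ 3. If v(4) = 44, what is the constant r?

v(3) = -28 + 6r
v(4) = 112 - 17r
So 112 - 17r = 44, giving r = 4.

4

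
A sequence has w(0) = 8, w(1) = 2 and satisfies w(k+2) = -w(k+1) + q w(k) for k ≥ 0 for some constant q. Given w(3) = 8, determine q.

-1

w(2) = -2 + 8q
w(3) = 2 - 6q
So 2 - 6q = 8, giving q = -1.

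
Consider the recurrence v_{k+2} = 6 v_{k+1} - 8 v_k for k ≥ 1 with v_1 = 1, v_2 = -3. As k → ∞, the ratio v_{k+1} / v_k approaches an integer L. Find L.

The characteristic equation is r^2 - 6r + 8 = 0, which factors as (r - 4)(r - 2) = 0.
So the roots are 4 and 2. Since |4| > |2| and the coefficient of 4^k is non-zero, the ratio tends to 4.

4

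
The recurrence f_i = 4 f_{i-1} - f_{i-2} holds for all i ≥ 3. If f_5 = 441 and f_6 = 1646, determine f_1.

-7

Rearranging, f_{i-2} = -(f_i - 4 f_{i-1}).
f_4 = -(1646 - 4·441) = 118
f_3 = -(441 - 4·118) = 31
f_2 = -(118 - 4·31) = 6
f_1 = -(31 - 4·6) = -7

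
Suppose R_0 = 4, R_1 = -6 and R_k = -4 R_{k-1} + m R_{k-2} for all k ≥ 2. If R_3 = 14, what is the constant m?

-5

R_2 = 24 + 4m
R_3 = -96 - 22m
So -96 - 22m = 14, giving m = -5.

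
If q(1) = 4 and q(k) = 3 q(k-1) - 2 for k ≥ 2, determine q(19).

1162261468

The fixed point is -2/(1 - 3) = 1, so q(k) - 1 = 3(q(k-1) - 1).
Hence q(k) = 3·3^{k-1} + 1.
q(19) = 3·3^{18} + 1 = 3·387420489 + 1 = 1162261468.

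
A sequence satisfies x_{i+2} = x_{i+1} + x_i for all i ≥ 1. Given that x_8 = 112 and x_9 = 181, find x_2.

Rearranging, x_{i-2} = x_i - x_{i-1}.
x_7 = 181 - 112 = 69
x_6 = 112 - 69 = 43
x_5 = 69 - 43 = 26
x_4 = 43 - 26 = 17
x_3 = 26 - 17 = 9
x_2 = 17 - 9 = 8

8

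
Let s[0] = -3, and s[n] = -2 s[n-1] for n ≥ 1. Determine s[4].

s[1] = -2*(-3) = 6
s[2] = -2*6 = -12
s[3] = -2*(-12) = 24
s[4] = -2*24 = -48

-48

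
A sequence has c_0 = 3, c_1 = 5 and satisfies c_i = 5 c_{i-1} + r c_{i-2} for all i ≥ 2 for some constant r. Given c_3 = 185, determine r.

3

c_2 = 25 + 3r
c_3 = 125 + 20r
So 125 + 20r = 185, giving r = 3.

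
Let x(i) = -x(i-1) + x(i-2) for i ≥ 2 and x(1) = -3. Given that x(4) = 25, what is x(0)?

Let x(0) = y.
x(2) = 3 + y
x(3) = -6 - y
x(4) = 9 + 2y
So 9 + 2y = 25, giving y = 8.

8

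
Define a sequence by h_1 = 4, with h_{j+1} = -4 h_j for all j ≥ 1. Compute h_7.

h_2 = -4·4 = -16
h_3 = -4·(-16) = 64
h_4 = -4·64 = -256
h_5 = -4·(-256) = 1024
h_6 = -4·1024 = -4096
h_7 = -4·(-4096) = 16384

16384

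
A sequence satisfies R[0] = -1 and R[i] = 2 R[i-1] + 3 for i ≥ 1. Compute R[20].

2097149

The fixed point is 3/(1 - 2) = -3, so R[i] + 3 = 2(R[i-1] + 3).
Hence R[i] = 2·2^i - 3.
R[20] = 2·2^{20} - 3 = 2·1048576 - 3 = 2097149.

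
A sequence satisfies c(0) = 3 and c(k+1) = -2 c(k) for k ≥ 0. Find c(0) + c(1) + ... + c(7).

-255

c(1) = -2(3) = -6
c(2) = -2(-6) = 12
c(3) = -2(12) = -24
c(4) = -2(-24) = 48
c(5) = -2(48) = -96
c(6) = -2(-96) = 192
c(7) = -2(192) = -384
Sum = 3 + (-6) + 12 + (-24) + 48 + (-96) + 192 + (-384) = -255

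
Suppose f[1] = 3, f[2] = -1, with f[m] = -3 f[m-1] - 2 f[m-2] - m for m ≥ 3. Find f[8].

f[3] = -3·(-1) - 2·3 - 3 = -6
f[4] = -3·(-6) - 2·(-1) - 4 = 16
f[5] = -3·16 - 2·(-6) - 5 = -41
f[6] = -3·(-41) - 2·16 - 6 = 85
f[7] = -3·85 - 2·(-41) - 7 = -180
f[8] = -3·(-180) - 2·85 - 8 = 362

362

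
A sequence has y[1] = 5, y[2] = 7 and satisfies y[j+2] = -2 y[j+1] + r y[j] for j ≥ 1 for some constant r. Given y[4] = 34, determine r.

-2

y[3] = -14 + 5r
y[4] = 28 - 3r
So 28 - 3r = 34, giving r = -2.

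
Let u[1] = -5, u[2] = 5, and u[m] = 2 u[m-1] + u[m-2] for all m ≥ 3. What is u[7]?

205

u[3] = 2(5) + (-5) = 5
u[4] = 2(5) + 5 = 15
u[5] = 2(15) + 5 = 35
u[6] = 2(35) + 15 = 85
u[7] = 2(85) + 35 = 205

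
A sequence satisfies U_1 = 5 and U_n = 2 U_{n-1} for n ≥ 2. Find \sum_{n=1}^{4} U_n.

75

U_2 = 2·5 = 10
U_3 = 2·10 = 20
U_4 = 2·20 = 40
Sum = 5 + 10 + 20 + 40 = 75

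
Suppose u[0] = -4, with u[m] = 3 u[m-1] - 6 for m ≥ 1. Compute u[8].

u[1] = 3(-4) - 6 = -18
u[2] = 3(-18) - 6 = -60
u[3] = 3(-60) - 6 = -186
u[4] = 3(-186) - 6 = -564
u[5] = 3(-564) - 6 = -1698
u[6] = 3(-1698) - 6 = -5100
u[7] = 3(-5100) - 6 = -15306
u[8] = 3(-15306) - 6 = -45924

-45924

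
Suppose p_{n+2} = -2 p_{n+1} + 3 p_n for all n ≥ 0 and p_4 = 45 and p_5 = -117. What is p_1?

Rearranging, p_{n-2} = (p_n + 2 p_{n-1}) / 3.
p_3 = (-117 + 2*45) / 3 = -27/3 = -9
p_2 = (45 + 2*(-9)) / 3 = 27/3 = 9
p_1 = (-9 + 2*9) / 3 = 9/3 = 3

3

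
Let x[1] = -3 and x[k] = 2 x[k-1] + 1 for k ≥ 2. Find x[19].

The fixed point is 1/(1 - 2) = -1, so x[k] + 1 = 2(x[k-1] + 1).
Hence x[k] = -2·2^{k-1} - 1.
x[19] = -2·2^{18} - 1 = -2·262144 - 1 = -524289.

-524289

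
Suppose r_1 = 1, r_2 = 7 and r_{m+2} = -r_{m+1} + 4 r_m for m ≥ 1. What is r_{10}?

r_3 = -7 + 4·1 = -3
r_4 = -(-3) + 4·7 = 31
r_5 = -31 + 4·(-3) = -43
r_6 = -(-43) + 4·31 = 167
r_7 = -167 + 4·(-43) = -339
r_8 = -(-339) + 4·167 = 1007
r_9 = -1007 + 4·(-339) = -2363
r_{10} = -(-2363) + 4·1007 = 6391

6391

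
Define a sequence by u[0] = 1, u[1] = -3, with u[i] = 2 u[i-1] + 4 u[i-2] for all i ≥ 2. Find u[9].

u[2] = 2·(-3) + 4·1 = -2
u[3] = 2·(-2) + 4·(-3) = -16
u[4] = 2·(-16) + 4·(-2) = -40
u[5] = 2·(-40) + 4·(-16) = -144
u[6] = 2·(-144) + 4·(-40) = -448
u[7] = 2·(-448) + 4·(-144) = -1472
u[8] = 2·(-1472) + 4·(-448) = -4736
u[9] = 2·(-4736) + 4·(-1472) = -15360

-15360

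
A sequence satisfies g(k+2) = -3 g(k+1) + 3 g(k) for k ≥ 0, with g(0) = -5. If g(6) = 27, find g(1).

-4

Let g(1) = v.
g(2) = -15 - 3v
g(3) = 45 + 12v
g(4) = -180 - 45v
g(5) = 675 + 171v
g(6) = -2565 - 648v
So -2565 - 648v = 27, giving v = -4.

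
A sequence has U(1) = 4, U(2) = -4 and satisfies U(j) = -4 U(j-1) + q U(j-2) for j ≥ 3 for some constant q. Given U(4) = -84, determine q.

1

U(3) = 16 + 4q
U(4) = -64 - 20q
So -64 - 20q = -84, giving q = 1.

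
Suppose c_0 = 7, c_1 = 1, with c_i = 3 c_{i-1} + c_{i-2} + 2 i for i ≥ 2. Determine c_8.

c_2 = 3*1 + 7 + 4 = 14
c_3 = 3*14 + 1 + 6 = 49
c_4 = 3*49 + 14 + 8 = 169
c_5 = 3*169 + 49 + 10 = 566
c_6 = 3*566 + 169 + 12 = 1879
c_7 = 3*1879 + 566 + 14 = 6217
c_8 = 3*6217 + 1879 + 16 = 20546

20546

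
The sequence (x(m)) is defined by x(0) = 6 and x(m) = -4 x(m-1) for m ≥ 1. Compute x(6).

x(1) = -4·6 = -24
x(2) = -4·(-24) = 96
x(3) = -4·96 = -384
x(4) = -4·(-384) = 1536
x(5) = -4·1536 = -6144
x(6) = -4·(-6144) = 24576

24576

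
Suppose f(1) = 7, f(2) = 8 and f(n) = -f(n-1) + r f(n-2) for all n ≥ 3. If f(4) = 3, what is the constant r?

-5

f(3) = -8 + 7r
f(4) = 8 + r
So 8 + r = 3, giving r = -5.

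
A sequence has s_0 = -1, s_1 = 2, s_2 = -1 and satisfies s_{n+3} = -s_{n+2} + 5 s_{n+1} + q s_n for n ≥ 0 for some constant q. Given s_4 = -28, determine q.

-4

s_3 = 11 - q
s_4 = -16 + 3q
So -16 + 3q = -28, giving q = -4.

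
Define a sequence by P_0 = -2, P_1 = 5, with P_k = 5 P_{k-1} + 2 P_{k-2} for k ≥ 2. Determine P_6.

P_2 = 5*5 + 2*(-2) = 21
P_3 = 5*21 + 2*5 = 115
P_4 = 5*115 + 2*21 = 617
P_5 = 5*617 + 2*115 = 3315
P_6 = 5*3315 + 2*617 = 17809

17809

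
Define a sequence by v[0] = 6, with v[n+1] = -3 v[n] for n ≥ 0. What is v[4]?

486

v[1] = -3·6 = -18
v[2] = -3·(-18) = 54
v[3] = -3·54 = -162
v[4] = -3·(-162) = 486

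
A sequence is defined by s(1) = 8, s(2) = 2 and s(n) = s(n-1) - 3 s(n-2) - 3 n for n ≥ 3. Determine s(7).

s(3) = 2 - 3·8 - 9 = -31
s(4) = (-31) - 3·2 - 12 = -49
s(5) = (-49) - 3·(-31) - 15 = 29
s(6) = 29 - 3·(-49) - 18 = 158
s(7) = 158 - 3·29 - 21 = 50

50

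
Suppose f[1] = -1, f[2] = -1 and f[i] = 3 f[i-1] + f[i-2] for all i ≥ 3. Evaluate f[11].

f[3] = 3*(-1) + (-1) = -4
f[4] = 3*(-4) + (-1) = -13
f[5] = 3*(-13) + (-4) = -43
f[6] = 3*(-43) + (-13) = -142
f[7] = 3*(-142) + (-43) = -469
f[8] = 3*(-469) + (-142) = -1549
f[9] = 3*(-1549) + (-469) = -5116
f[10] = 3*(-5116) + (-1549) = -16897
f[11] = 3*(-16897) + (-5116) = -55807

-55807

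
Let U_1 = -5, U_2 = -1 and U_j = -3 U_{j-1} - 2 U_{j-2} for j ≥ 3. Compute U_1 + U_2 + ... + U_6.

-126

U_3 = -3(-1) - 2(-5) = 13
U_4 = -3(13) - 2(-1) = -37
U_5 = -3(-37) - 2(13) = 85
U_6 = -3(85) - 2(-37) = -181
Sum = (-5) + (-1) + 13 + (-37) + 85 + (-181) = -126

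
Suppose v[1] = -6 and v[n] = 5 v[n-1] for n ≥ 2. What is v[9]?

-2343750

v[2] = 5(-6) = -30
v[3] = 5(-30) = -150
v[4] = 5(-150) = -750
v[5] = 5(-750) = -3750
v[6] = 5(-3750) = -18750
v[7] = 5(-18750) = -93750
v[8] = 5(-93750) = -468750
v[9] = 5(-468750) = -2343750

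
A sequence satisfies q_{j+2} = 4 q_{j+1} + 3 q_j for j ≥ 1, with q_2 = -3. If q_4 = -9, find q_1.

Let q_1 = y.
q_3 = -12 + 3y
q_4 = -57 + 12y
So -57 + 12y = -9, giving y = 4.

4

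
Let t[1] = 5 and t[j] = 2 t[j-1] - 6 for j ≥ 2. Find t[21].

The fixed point is -6/(1 - 2) = 6, so t[j] - 6 = 2(t[j-1] - 6).
Hence t[j] = -1·2^{j-1} + 6.
t[21] = -1·2^{20} + 6 = -1·1048576 + 6 = -1048570.

-1048570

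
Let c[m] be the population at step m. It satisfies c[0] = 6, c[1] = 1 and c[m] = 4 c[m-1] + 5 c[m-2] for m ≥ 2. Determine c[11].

c[2] = 4·1 + 5·6 = 34
c[3] = 4·34 + 5·1 = 141
c[4] = 4·141 + 5·34 = 734
c[5] = 4·734 + 5·141 = 3641
c[6] = 4·3641 + 5·734 = 18234
c[7] = 4·18234 + 5·3641 = 91141
c[8] = 4·91141 + 5·18234 = 455734
c[9] = 4·455734 + 5·91141 = 2278641
c[10] = 4·2278641 + 5·455734 = 11393234
c[11] = 4·11393234 + 5·2278641 = 56966141

56966141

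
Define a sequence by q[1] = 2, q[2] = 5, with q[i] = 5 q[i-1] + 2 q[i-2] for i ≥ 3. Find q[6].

4475

q[3] = 5(5) + 2(2) = 29
q[4] = 5(29) + 2(5) = 155
q[5] = 5(155) + 2(29) = 833
q[6] = 5(833) + 2(155) = 4475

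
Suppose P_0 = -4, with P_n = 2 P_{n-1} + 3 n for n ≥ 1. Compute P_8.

482

P_1 = 2*(-4) + 3 = -5
P_2 = 2*(-5) + 6 = -4
P_3 = 2*(-4) + 9 = 1
P_4 = 2*1 + 12 = 14
P_5 = 2*14 + 15 = 43
P_6 = 2*43 + 18 = 104
P_7 = 2*104 + 21 = 229
P_8 = 2*229 + 24 = 482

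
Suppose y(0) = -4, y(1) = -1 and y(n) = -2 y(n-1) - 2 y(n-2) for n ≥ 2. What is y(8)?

-64

y(2) = -2·(-1) - 2·(-4) = 10
y(3) = -2·10 - 2·(-1) = -18
y(4) = -2·(-18) - 2·10 = 16
y(5) = -2·16 - 2·(-18) = 4
y(6) = -2·4 - 2·16 = -40
y(7) = -2·(-40) - 2·4 = 72
y(8) = -2·72 - 2·(-40) = -64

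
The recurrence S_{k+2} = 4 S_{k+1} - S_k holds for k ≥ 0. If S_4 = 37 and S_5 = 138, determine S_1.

2

Rearranging, S_{k-2} = -(S_k - 4 S_{k-1}).
S_3 = -(138 - 4·37) = 10
S_2 = -(37 - 4·10) = 3
S_1 = -(10 - 4·3) = 2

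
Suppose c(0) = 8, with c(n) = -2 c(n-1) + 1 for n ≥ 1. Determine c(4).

c(1) = -2·8 + 1 = -15
c(2) = -2·(-15) + 1 = 31
c(3) = -2·31 + 1 = -61
c(4) = -2·(-61) + 1 = 123

123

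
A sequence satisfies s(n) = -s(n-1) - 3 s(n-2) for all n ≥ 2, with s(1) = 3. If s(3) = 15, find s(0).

7

Let s(0) = w.
s(2) = -3 - 3w
s(3) = -6 + 3w
So -6 + 3w = 15, giving w = 7.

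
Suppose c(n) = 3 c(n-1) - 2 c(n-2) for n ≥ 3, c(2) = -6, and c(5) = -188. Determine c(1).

7

Let c(1) = z.
c(3) = -18 - 2z
c(4) = -42 - 6z
c(5) = -90 - 14z
So -90 - 14z = -188, giving z = 7.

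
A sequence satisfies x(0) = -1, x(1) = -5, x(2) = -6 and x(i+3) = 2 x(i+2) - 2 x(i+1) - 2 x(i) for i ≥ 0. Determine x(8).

-288

x(3) = 2(-6) - 2(-5) - 2(-1) = 0
x(4) = 2(0) - 2(-6) - 2(-5) = 22
x(5) = 2(22) - 2(0) - 2(-6) = 56
x(6) = 2(56) - 2(22) - 2(0) = 68
x(7) = 2(68) - 2(56) - 2(22) = -20
x(8) = 2(-20) - 2(68) - 2(56) = -288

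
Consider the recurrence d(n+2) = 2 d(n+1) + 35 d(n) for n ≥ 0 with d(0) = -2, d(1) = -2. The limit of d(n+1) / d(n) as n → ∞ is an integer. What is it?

7

The characteristic equation is r^2 - 2r - 35 = 0, which factors as (r - 7)(r + 5) = 0.
So the roots are 7 and -5. Since |7| > |-5| and the coefficient of 7^n is non-zero, the ratio tends to 7.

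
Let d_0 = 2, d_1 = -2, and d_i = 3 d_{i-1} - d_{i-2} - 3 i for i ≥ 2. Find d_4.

-145

d_2 = 3·(-2) - 2 - 6 = -14
d_3 = 3·(-14) - (-2) - 9 = -49
d_4 = 3·(-49) - (-14) - 12 = -145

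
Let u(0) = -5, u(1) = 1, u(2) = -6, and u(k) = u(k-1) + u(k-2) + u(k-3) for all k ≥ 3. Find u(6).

-56

u(3) = (-6) + 1 + (-5) = -10
u(4) = (-10) + (-6) + 1 = -15
u(5) = (-15) + (-10) + (-6) = -31
u(6) = (-31) + (-15) + (-10) = -56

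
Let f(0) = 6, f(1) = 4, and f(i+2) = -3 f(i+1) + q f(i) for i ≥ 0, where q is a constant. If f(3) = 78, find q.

-3

f(2) = -12 + 6q
f(3) = 36 - 14q
So 36 - 14q = 78, giving q = -3.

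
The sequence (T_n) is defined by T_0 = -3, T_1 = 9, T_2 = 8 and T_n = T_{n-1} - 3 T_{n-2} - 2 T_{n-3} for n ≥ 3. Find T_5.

-32

T_3 = 8 - 3(9) - 2(-3) = -13
T_4 = (-13) - 3(8) - 2(9) = -55
T_5 = (-55) - 3(-13) - 2(8) = -32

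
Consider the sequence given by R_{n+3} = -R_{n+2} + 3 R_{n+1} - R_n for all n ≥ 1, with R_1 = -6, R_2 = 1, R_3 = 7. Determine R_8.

-146

R_4 = -7 + 3(1) - (-6) = 2
R_5 = -2 + 3(7) - 1 = 18
R_6 = -18 + 3(2) - 7 = -19
R_7 = -(-19) + 3(18) - 2 = 71
R_8 = -71 + 3(-19) - 18 = -146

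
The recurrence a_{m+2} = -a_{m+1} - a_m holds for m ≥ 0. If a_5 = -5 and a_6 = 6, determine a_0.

6

Rearranging, a_{m-2} = -(a_m + a_{m-1}).
a_4 = -(6 + (-5)) = -1
a_3 = -(-5 + (-1)) = 6
a_2 = -(-1 + 6) = -5
a_1 = -(6 + (-5)) = -1
a_0 = -(-5 + (-1)) = 6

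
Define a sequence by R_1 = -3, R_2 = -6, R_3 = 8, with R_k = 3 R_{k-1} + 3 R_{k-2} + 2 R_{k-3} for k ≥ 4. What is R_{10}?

R_4 = 3·8 + 3·(-6) + 2·(-3) = 0
R_5 = 3·0 + 3·8 + 2·(-6) = 12
R_6 = 3·12 + 3·0 + 2·8 = 52
R_7 = 3·52 + 3·12 + 2·0 = 192
R_8 = 3·192 + 3·52 + 2·12 = 756
R_9 = 3·756 + 3·192 + 2·52 = 2948
R_{10} = 3·2948 + 3·756 + 2·192 = 11496

11496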